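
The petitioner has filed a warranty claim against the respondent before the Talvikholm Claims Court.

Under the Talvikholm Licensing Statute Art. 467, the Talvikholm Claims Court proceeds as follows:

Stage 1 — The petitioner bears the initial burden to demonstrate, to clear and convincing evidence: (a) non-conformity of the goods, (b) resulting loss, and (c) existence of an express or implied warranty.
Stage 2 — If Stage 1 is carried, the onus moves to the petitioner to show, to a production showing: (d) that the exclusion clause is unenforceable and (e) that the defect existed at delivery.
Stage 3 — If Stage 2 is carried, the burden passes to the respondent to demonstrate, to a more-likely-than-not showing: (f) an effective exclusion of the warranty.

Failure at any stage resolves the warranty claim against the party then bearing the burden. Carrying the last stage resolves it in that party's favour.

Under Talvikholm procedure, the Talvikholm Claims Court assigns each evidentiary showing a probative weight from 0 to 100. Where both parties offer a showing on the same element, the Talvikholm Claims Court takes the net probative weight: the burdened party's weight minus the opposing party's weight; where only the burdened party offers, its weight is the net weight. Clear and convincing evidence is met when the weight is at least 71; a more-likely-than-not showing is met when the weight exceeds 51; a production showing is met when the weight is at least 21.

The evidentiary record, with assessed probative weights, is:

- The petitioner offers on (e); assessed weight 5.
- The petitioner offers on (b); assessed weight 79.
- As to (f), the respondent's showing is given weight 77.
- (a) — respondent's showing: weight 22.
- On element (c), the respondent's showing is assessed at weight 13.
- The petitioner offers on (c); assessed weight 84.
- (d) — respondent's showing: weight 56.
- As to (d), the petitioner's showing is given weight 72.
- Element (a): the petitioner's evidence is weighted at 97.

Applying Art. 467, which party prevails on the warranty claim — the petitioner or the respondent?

respondent

Stage 1 — burden on petitioner; standard: clear and convincing evidence (weight is at least 71).
    (a): 97 − 22 = 75 ≥ 71 [met]
    (b): 79 ≥ 71 [met]
    (c): 84 − 13 = 71 ≥ 71 [met]
  All elements met. The petitioner retains the burden for Stage 2.
Stage 2 — burden on petitioner; standard: a production showing (weight is at least 21).
    (d): 72 − 56 = 16 < 21 [not met]
    (e): 5 < 21 [not met]
  Stage 2 not carried; the petitioner fails its burden.
The analysis ends at Stage 2; the respondent prevails.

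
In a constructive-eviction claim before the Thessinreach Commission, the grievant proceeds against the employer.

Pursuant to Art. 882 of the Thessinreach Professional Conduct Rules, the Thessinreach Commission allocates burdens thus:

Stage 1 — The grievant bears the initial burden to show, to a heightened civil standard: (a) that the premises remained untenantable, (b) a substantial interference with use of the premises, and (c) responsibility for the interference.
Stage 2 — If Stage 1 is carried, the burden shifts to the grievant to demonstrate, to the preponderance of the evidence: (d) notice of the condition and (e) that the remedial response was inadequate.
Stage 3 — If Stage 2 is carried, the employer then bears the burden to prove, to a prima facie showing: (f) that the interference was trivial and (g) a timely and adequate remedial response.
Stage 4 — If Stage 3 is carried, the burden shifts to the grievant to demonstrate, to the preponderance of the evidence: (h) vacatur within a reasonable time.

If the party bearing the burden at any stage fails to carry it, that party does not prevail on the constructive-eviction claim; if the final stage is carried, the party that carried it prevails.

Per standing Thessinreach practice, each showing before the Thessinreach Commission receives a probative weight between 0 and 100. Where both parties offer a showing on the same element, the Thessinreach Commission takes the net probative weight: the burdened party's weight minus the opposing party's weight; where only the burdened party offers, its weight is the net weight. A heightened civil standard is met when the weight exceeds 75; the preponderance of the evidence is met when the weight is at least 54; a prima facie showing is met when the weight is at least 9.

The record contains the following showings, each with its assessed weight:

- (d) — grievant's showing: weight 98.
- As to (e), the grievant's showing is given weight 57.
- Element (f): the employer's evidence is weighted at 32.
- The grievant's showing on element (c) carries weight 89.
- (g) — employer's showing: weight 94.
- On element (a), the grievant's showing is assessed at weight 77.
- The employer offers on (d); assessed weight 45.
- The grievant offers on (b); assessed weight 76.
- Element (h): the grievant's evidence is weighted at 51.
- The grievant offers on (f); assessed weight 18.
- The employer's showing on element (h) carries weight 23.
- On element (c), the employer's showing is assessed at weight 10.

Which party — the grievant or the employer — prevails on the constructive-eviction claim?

Stage 1 (grievant, a heightened civil standard, weight exceeds 75): (a) 77 > 75 — meets; (b) 76 > 75 — meets; (c) net 89−10=79 > 75 — meets.
  Stage 1 carried; the burden remains with the grievant.
Stage 2 (grievant, the preponderance of the evidence, weight is at least 54): (d) net 98−45=53 < 54 — fails; (e) 57 ≥ 54 — meets.
  Not every element is met, so the grievant fails to carry Stage 2.
The analysis ends at Stage 2; the employer prevails.

employer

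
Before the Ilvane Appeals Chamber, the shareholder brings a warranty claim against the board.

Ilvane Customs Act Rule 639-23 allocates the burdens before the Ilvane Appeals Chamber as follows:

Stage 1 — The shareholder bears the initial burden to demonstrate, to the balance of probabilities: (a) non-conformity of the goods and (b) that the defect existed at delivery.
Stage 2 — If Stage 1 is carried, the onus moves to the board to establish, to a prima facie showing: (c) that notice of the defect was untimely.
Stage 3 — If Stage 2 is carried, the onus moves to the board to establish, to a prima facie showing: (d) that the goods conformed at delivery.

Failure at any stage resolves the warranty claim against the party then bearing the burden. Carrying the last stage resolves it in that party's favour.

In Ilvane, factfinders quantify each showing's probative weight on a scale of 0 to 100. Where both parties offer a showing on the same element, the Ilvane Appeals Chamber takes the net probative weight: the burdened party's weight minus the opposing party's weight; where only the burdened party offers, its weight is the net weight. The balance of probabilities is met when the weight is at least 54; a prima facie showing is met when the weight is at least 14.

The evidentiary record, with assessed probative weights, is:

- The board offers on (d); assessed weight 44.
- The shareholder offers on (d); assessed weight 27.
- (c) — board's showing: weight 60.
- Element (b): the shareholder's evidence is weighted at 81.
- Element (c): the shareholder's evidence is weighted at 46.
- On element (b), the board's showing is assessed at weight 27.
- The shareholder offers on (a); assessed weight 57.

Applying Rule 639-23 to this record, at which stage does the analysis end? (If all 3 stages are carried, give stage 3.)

stage 3

Stage 1 (shareholder, the balance of probabilities, weight is at least 54): (a) 57 ≥ 54 — meets; (b) net 81−27=54 ≥ 54 — meets.
  All elements met. The burden passes to the board.
Stage 2 (board, a prima facie showing, weight is at least 14): (c) net 60−46=14 ≥ 14 — meets.
  Stage 2 is satisfied; the board continues to bear the burden.
Stage 3 (board, a prima facie showing, weight is at least 14): (d) net 44−27=17 ≥ 14 — meets.
  Stage 3 carried; the final stage is satisfied.
With every stage satisfied, the board prevails.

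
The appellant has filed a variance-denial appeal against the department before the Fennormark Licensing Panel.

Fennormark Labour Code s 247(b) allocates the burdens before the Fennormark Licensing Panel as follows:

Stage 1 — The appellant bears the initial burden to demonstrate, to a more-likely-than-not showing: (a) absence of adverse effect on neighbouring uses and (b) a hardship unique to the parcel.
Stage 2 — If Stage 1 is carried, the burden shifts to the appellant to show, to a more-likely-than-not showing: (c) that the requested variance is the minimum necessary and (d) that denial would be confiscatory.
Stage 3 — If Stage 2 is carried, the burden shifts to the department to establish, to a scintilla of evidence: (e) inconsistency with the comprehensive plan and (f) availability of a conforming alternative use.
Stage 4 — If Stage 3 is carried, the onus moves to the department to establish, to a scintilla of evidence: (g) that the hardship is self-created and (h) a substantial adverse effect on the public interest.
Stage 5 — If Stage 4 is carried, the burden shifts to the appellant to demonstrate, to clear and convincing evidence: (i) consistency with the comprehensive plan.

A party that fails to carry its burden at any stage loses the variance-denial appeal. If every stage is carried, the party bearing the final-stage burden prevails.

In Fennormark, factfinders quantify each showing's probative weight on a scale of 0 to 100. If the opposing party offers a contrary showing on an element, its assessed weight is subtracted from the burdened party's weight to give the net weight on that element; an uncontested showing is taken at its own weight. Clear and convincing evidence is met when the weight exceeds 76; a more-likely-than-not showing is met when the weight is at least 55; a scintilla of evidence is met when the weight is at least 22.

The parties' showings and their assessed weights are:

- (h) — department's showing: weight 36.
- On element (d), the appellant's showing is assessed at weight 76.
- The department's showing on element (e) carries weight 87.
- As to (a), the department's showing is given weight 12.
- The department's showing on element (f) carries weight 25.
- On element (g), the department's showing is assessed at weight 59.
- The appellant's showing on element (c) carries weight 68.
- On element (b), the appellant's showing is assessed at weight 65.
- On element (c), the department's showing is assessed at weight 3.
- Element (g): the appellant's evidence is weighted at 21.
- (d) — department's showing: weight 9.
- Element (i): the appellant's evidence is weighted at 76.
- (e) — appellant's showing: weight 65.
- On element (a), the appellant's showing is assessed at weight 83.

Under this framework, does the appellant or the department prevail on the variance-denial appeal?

At Stage 1 the appellant must meet a more-likely-than-not showing (weight is at least 55): on (a) the weight is 83 less the opposing 12 gives net 71, which does reach 55, so (a) meets the standard; on (b) the weight is 65, ≥ 55, so (b) meets the standard.
  Stage 1 is satisfied; the appellant continues to bear the burden.
At Stage 2 the appellant must meet a more-likely-than-not showing (weight is at least 55): on (c) the weight is 68 less the opposing 3 gives net 65, ≥ 55, so (c) meets the standard; on (d) the weight is 76 less the opposing 9 gives net 67, which does reach 55, so (d) meets the standard.
  All elements met. The burden passes to the department.
At Stage 3 the department must meet a scintilla of evidence (weight is at least 22): on (e) the weight is 87 less the opposing 65 gives net 22, ≥ 22, so (e) meets the standard; on (f) the weight is 25, which does reach 22, so (f) meets the standard.
  Stage 3 is satisfied; the department continues to bear the burden.
At Stage 4 the department must meet a scintilla of evidence (weight is at least 22): on (g) the weight is 59 less the opposing 21 gives net 38, which does reach 22, so (g) meets the standard; on (h) the weight is 36, which does reach 22, so (h) meets the standard.
  The department carries Stage 4; the appellant now bears the burden.
At Stage 5 the appellant must meet clear and convincing evidence (weight exceeds 76): on (i) the weight is 76, which does not exceed 76, so (i) does not meet the standard.
  Not every element is met, so the appellant fails to carry Stage 5.
So the department prevails.

department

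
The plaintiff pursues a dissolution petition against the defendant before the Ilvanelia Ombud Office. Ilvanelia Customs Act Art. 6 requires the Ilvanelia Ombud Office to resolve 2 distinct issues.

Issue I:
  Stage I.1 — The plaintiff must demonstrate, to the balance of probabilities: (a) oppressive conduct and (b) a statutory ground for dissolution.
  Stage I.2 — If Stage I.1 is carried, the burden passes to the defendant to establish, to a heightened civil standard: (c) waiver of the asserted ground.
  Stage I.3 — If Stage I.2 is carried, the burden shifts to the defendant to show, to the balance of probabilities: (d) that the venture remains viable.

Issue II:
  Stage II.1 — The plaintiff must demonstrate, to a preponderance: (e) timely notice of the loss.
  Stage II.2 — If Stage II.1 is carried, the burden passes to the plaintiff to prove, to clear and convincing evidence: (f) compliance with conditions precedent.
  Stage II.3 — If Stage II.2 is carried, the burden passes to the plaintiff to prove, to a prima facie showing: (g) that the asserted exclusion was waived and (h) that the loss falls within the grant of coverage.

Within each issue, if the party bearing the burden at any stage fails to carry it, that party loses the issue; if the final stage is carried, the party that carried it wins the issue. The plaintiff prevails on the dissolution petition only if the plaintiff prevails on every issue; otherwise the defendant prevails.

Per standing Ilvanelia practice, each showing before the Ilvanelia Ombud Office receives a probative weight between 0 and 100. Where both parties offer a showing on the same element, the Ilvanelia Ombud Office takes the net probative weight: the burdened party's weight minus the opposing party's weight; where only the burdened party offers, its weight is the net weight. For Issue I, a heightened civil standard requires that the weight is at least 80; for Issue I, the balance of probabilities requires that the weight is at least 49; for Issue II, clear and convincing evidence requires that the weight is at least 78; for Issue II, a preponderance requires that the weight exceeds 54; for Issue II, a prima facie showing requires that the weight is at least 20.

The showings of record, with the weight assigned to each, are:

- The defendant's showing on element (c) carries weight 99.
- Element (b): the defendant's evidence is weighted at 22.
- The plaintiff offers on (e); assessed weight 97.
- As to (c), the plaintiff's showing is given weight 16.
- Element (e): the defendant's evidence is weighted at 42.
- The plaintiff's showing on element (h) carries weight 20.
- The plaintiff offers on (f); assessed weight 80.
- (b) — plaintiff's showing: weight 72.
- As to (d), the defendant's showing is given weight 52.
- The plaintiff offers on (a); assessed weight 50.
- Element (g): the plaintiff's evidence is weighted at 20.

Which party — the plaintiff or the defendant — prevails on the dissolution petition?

— Issue I —
Stage I.1 — burden on plaintiff; standard: the balance of probabilities (weight is at least 49).
    (a): 50 ≥ 49 [met]
    (b): 72 − 22 = 50 ≥ 49 [met]
  Stage I.1 carried; the burden shifts to the defendant.
Stage I.2 — burden on defendant; standard: a heightened civil standard (weight is at least 80).
    (c): 99 − 16 = 83 ≥ 80 [met]
  Stage I.2 is satisfied; the defendant continues to bear the burden.
Stage I.3 — burden on defendant; standard: the balance of probabilities (weight is at least 49).
    (d): 52 ≥ 49 [met]
  Stage I.3 carried; the final stage is satisfied.
All stages carried — the defendant prevails on this issue.
— Issue II —
Stage II.1 (plaintiff, a preponderance, weight exceeds 54): (e) net 97−42=55 > 54 — meets.
  Stage II.1 is satisfied; the plaintiff continues to bear the burden.
Stage II.2 (plaintiff, clear and convincing evidence, weight is at least 78): (f) 80 ≥ 78 — meets.
  Stage II.2 is satisfied; the plaintiff continues to bear the burden.
Stage II.3 (plaintiff, a prima facie showing, weight is at least 20): (g) 20 ≥ 20 — meets; (h) 20 ≥ 20 — meets.
  Stage II.3 carried; the final stage is satisfied.
Every stage carried; the plaintiff prevails on this issue.
Per-issue: Issue I → defendant; Issue II → plaintiff. The plaintiff must prevail on every issue; overall, the defendant prevails.

defendant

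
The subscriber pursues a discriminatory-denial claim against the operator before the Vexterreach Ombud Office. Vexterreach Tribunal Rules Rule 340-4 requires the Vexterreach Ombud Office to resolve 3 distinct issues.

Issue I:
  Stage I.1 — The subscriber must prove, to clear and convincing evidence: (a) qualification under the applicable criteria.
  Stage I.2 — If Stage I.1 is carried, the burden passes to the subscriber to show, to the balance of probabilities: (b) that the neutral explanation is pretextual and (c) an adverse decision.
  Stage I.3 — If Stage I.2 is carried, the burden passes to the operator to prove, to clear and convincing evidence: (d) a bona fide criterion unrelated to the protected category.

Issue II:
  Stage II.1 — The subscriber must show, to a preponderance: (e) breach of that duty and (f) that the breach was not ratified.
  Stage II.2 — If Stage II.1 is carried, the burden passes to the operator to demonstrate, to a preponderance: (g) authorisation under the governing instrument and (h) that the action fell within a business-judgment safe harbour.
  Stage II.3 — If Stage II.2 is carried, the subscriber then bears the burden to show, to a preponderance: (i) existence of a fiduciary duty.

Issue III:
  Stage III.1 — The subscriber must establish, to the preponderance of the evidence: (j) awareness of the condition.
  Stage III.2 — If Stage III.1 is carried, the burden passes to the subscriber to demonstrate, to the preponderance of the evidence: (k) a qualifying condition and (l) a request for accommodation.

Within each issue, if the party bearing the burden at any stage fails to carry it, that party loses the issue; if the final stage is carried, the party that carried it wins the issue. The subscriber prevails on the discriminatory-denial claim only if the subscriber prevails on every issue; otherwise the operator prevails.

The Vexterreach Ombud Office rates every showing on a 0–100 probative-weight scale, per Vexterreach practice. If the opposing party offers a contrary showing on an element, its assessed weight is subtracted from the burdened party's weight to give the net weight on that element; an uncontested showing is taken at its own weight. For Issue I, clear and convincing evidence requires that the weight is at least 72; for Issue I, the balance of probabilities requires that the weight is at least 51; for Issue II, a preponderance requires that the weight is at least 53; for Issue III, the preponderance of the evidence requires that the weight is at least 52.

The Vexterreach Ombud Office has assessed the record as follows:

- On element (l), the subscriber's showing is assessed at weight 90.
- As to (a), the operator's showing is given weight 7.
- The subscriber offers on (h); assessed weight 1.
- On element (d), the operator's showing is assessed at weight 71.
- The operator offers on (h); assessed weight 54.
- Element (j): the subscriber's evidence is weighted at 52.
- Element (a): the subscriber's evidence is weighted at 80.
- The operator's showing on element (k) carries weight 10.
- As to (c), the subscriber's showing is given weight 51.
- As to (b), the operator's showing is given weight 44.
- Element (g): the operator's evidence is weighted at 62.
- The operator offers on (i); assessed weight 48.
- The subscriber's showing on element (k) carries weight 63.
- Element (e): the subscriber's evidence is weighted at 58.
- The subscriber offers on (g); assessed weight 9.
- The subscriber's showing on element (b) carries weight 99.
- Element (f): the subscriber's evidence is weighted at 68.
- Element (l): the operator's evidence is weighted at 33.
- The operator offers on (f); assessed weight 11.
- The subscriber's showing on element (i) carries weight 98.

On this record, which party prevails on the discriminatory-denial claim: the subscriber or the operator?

— Issue I —
Stage I.1 (subscriber, clear and convincing evidence, weight is at least 72): (a) net 80−7=73 ≥ 72 — meets.
  All elements met. The subscriber retains the burden for Stage I.2.
Stage I.2 (subscriber, the balance of probabilities, weight is at least 51): (b) net 99−44=55 ≥ 51 — meets; (c) 51 ≥ 51 — meets.
  Stage I.2 is satisfied; the onus moves to the operator.
Stage I.3 (operator, clear and convincing evidence, weight is at least 72): (d) 71 < 72 — fails.
  Not every element is met, so the operator fails to carry Stage I.3.
So the subscriber prevails on this issue.
— Issue II —
Stage II.1 — burden on subscriber; standard: a preponderance (weight is at least 53).
    (e): 58 ≥ 53 [met]
    (f): 68 − 11 = 57 ≥ 53 [met]
  Stage II.1 is satisfied; the onus moves to the operator.
Stage II.2 — burden on operator; standard: a preponderance (weight is at least 53).
    (g): 62 − 9 = 53 ≥ 53 [met]
    (h): 54 − 1 = 53 ≥ 53 [met]
  The operator carries Stage II.2; the subscriber now bears the burden.
Stage II.3 — burden on subscriber; standard: a preponderance (weight is at least 53).
    (i): 98 − 48 = 50 < 53 [not met]
  Stage II.3 not carried; the subscriber fails its burden.
The analysis ends at Stage II.3; the operator prevails on this issue.
— Issue III —
Stage III.1 (subscriber, the preponderance of the evidence, weight is at least 52): (j) 52 ≥ 52 — meets.
  All elements met. The subscriber retains the burden for Stage III.2.
Stage III.2 (subscriber, the preponderance of the evidence, weight is at least 52): (k) net 63−10=53 ≥ 52 — meets; (l) net 90−33=57 ≥ 52 — meets.
  The subscriber carries the last stage.
Every stage carried; the subscriber prevails on this issue.
Per-issue: Issue I → subscriber; Issue II → operator; Issue III → subscriber. The subscriber must prevail on every issue; overall, the operator prevails.

operator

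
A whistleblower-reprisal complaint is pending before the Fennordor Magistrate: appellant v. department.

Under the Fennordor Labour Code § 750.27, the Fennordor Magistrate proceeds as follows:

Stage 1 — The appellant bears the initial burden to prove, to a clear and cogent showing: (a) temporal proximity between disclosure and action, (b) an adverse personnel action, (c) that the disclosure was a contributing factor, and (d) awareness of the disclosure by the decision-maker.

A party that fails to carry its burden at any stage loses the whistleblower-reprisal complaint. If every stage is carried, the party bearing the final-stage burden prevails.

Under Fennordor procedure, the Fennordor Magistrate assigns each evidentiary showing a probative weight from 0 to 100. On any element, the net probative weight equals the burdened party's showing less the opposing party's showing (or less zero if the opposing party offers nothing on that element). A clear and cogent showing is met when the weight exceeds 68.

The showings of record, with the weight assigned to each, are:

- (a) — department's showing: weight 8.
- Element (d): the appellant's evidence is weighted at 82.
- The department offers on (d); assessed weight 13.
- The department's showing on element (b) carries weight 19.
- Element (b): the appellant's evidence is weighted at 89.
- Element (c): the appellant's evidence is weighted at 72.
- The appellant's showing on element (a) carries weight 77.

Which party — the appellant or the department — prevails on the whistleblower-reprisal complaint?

At Stage 1 the appellant must meet a clear and cogent showing (weight exceeds 68): on (a) the weight is 77 less the opposing 8 gives net 69, > 68, so (a) meets the standard; on (b) the weight is 89 less the opposing 19 gives net 70, which does exceed 68, so (b) meets the standard; on (c) the weight is 72, which does exceed 68, so (c) meets the standard; on (d) the weight is 82 less the opposing 13 gives net 69, > 68, so (d) meets the standard.
  The appellant carries the last stage.
All stages carried — the appellant prevails.

appellant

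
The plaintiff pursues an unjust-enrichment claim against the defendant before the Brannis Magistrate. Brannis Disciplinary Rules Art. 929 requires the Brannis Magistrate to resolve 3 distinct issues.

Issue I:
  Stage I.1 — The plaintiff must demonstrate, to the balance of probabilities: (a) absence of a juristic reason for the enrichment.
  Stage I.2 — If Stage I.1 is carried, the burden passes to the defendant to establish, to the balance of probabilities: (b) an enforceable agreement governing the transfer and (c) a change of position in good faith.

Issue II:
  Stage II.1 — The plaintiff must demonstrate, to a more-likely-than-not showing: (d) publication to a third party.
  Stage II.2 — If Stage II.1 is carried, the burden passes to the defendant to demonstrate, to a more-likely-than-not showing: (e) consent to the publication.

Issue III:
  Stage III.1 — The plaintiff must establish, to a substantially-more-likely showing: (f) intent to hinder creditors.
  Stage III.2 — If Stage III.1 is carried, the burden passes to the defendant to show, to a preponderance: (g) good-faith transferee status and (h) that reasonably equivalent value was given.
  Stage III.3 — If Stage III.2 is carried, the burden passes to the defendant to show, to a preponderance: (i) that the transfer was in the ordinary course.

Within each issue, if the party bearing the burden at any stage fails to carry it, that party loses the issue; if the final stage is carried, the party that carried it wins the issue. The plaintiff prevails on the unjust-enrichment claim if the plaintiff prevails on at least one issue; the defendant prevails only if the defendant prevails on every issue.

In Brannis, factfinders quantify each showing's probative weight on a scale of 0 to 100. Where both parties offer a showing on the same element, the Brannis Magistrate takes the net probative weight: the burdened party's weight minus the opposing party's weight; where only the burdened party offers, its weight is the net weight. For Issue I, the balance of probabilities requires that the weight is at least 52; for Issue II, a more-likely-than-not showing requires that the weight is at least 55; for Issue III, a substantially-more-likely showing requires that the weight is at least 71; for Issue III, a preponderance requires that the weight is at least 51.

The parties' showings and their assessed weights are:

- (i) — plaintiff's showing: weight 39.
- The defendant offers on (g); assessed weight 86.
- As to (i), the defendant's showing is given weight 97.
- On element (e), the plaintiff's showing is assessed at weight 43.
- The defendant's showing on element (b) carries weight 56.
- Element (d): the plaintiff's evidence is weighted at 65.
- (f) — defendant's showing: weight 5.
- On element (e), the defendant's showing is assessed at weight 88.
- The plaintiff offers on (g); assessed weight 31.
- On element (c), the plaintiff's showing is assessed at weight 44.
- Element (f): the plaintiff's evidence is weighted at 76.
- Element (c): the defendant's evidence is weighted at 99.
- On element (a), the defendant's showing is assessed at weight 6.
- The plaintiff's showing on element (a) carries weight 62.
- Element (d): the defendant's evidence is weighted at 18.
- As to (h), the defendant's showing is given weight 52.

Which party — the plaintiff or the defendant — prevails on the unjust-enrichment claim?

defendant

— Issue I —
Stage I.1 — burden on plaintiff; standard: the balance of probabilities (weight is at least 52).
    (a): 62 − 6 = 56 ≥ 52 [met]
  Stage I.1 carried; the burden shifts to the defendant.
Stage I.2 — burden on defendant; standard: the balance of probabilities (weight is at least 52).
    (b): 56 ≥ 52 [met]
    (c): 99 − 44 = 55 ≥ 52 [met]
  The defendant carries the last stage.
With every stage satisfied, the defendant prevails on this issue.
— Issue II —
Stage II.1 (plaintiff, a more-likely-than-not showing, weight is at least 55): (d) net 65−18=47 < 55 — fails.
  Not every element is met, so the plaintiff fails to carry Stage II.1.
The defendant prevails on this issue.
— Issue III —
At Stage III.1 the plaintiff must meet a substantially-more-likely showing (weight is at least 71): on (f) the weight is 76 less the opposing 5 gives net 71, ≥ 71, so (f) meets the standard.
  The plaintiff carries Stage III.1; the defendant now bears the burden.
At Stage III.2 the defendant must meet a preponderance (weight is at least 51): on (g) the weight is 86 less the opposing 31 gives net 55, ≥ 51, so (g) meets the standard; on (h) the weight is 52, ≥ 51, so (h) meets the standard.
  All elements met. The defendant retains the burden for Stage III.3.
At Stage III.3 the defendant must meet a preponderance (weight is at least 51): on (i) the weight is 97 less the opposing 39 gives net 58, which does reach 51, so (i) meets the standard.
  Stage III.3 carried; the final stage is satisfied.
All stages carried — the defendant prevails on this issue.
Per-issue: Issue I → defendant; Issue II → defendant; Issue III → defendant. The plaintiff must prevail on at least one issue; overall, the defendant prevails.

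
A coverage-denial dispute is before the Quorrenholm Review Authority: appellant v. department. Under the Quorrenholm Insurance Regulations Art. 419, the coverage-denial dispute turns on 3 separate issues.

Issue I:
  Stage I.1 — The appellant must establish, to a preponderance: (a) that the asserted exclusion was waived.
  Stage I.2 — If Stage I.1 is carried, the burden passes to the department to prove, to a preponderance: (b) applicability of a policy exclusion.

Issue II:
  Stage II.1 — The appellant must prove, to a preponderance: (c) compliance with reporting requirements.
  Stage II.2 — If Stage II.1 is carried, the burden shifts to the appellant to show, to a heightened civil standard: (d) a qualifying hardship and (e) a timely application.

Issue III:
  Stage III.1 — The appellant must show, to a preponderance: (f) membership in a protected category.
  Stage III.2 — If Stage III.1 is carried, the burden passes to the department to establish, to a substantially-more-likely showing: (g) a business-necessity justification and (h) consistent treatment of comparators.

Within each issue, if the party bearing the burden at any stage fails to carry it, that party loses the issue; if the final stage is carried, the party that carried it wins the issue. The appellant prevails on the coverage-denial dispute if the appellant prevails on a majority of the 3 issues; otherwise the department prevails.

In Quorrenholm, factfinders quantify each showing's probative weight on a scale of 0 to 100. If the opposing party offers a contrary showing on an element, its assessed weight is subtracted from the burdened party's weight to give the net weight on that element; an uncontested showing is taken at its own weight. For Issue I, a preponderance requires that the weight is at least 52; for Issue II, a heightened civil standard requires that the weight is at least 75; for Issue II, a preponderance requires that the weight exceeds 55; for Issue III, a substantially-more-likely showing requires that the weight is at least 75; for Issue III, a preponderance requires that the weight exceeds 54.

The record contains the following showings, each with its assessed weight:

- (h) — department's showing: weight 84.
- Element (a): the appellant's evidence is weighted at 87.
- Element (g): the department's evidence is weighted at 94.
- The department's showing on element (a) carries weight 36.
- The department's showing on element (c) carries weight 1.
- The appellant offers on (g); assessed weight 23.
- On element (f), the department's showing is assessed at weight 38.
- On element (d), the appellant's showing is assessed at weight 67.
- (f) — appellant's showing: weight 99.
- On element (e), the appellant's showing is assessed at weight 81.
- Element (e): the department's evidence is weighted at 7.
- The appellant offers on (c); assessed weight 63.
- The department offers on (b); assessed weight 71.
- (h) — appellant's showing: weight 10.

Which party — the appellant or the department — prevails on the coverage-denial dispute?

— Issue I —
At Stage I.1 the appellant must meet a preponderance (weight is at least 52): on (a) the weight is 87 less the opposing 36 gives net 51, < 52, so (a) does not meet the standard.
  Stage I.1 not carried; the appellant fails its burden.
The department prevails on this issue.
— Issue II —
Stage II.1 (appellant, a preponderance, weight exceeds 55): (c) net 63−1=62 > 55 — meets.
  Stage II.1 carried; the burden remains with the appellant.
Stage II.2 (appellant, a heightened civil standard, weight is at least 75): (d) 67 < 75 — fails; (e) net 81−7=74 < 75 — fails.
  Not every element is met, so the appellant fails to carry Stage II.2.
The analysis ends at Stage II.2; the department prevails on this issue.
— Issue III —
Stage III.1 — burden on appellant; standard: a preponderance (weight exceeds 54).
    (f): 99 − 38 = 61 > 54 [met]
  The appellant carries Stage III.1; the department now bears the burden.
Stage III.2 — burden on department; standard: a substantially-more-likely showing (weight is at least 75).
    (g): 94 − 23 = 71 < 75 [not met]
    (h): 84 − 10 = 74 < 75 [not met]
  Not every element is met, so the department fails to carry Stage III.2.
The appellant prevails on this issue.
Per-issue: Issue I → department; Issue II → department; Issue III → appellant. The appellant must prevail on a majority of issues; overall, the department prevails.

department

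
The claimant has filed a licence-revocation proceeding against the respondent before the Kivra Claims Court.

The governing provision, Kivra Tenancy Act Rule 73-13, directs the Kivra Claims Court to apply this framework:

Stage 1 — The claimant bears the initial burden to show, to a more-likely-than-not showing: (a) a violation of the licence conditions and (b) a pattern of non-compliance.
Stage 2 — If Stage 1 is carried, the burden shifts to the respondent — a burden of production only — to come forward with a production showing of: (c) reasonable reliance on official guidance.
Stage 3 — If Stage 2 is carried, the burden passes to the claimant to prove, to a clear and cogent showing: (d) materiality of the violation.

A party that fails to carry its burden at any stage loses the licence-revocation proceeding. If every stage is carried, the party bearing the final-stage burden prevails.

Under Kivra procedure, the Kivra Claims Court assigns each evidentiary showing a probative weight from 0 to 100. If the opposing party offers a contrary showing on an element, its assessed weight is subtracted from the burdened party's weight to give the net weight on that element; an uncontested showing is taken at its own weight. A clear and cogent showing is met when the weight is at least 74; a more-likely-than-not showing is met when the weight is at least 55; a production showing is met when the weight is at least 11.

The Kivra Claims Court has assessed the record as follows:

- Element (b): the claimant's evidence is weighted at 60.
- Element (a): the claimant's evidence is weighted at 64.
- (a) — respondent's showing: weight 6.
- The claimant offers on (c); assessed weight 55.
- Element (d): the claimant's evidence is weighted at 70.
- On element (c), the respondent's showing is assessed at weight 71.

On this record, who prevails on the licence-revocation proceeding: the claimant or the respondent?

respondent

Stage 1 (claimant, a more-likely-than-not showing, weight is at least 55): (a) net 64−6=58 ≥ 55 — meets; (b) 60 ≥ 55 — meets.
  All elements met. The burden passes to the respondent.
Stage 2 (respondent, a production showing, weight is at least 11): (c) net 71−55=16 ≥ 11 — meets.
  Stage 2 carried; the burden shifts to the claimant.
Stage 3 (claimant, a clear and cogent showing, weight is at least 74): (d) 70 < 74 — fails.
  The claimant does not carry Stage 3.
So the respondent prevails.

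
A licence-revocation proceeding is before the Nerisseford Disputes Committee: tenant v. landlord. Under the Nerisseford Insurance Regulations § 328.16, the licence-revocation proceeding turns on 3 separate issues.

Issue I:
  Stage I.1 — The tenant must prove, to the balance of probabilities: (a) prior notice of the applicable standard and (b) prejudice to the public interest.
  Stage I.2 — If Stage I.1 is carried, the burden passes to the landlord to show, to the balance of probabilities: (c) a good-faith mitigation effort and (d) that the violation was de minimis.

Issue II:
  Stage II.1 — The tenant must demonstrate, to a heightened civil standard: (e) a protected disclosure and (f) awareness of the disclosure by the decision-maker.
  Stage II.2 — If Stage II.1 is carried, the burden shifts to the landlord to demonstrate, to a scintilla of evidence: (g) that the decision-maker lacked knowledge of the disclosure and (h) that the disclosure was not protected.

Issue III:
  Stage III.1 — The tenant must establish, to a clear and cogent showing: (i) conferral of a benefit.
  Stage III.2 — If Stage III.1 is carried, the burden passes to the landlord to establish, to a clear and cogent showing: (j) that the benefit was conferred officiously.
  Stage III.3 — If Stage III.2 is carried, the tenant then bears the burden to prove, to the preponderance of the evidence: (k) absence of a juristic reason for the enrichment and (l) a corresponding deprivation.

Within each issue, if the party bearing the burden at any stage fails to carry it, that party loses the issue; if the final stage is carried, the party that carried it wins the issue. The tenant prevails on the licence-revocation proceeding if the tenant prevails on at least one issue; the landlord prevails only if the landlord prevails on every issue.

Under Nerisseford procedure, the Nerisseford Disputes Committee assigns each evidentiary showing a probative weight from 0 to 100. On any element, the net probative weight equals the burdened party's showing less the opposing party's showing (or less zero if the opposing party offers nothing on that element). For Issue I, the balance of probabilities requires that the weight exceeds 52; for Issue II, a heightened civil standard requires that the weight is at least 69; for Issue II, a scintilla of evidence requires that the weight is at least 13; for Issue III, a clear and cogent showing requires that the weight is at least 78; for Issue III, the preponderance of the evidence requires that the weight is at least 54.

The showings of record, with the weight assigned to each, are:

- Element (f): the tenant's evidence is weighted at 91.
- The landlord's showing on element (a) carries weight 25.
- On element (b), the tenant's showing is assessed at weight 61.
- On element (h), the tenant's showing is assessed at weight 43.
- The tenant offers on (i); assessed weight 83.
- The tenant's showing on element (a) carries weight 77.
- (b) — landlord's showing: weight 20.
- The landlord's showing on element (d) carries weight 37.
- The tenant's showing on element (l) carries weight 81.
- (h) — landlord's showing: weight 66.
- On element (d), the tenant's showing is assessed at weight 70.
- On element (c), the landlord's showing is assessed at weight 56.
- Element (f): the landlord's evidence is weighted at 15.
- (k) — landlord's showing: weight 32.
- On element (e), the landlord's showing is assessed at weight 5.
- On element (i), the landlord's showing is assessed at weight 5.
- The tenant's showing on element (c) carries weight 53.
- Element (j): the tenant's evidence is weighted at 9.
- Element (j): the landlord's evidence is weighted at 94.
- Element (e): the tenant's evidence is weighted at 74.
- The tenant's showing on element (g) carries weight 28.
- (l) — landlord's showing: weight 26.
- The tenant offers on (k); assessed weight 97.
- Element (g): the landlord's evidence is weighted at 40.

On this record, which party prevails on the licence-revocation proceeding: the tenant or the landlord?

tenant

— Issue I —
Stage I.1 (tenant, the balance of probabilities, weight exceeds 52): (a) net 77−25=52 ≤ 52 — fails; (b) net 61−20=41 ≤ 52 — fails.
  Not every element is met, so the tenant fails to carry Stage I.1.
So the landlord prevails on this issue.
— Issue II —
Stage II.1 (tenant, a heightened civil standard, weight is at least 69): (e) net 74−5=69 ≥ 69 — meets; (f) net 91−15=76 ≥ 69 — meets.
  All elements met. The burden passes to the landlord.
Stage II.2 (landlord, a scintilla of evidence, weight is at least 13): (g) net 40−28=12 < 13 — fails; (h) net 66−43=23 ≥ 13 — meets.
  The landlord does not carry Stage II.2.
So the tenant prevails on this issue.
— Issue III —
Stage III.1 — burden on tenant; standard: a clear and cogent showing (weight is at least 78).
    (i): 83 − 5 = 78 ≥ 78 [met]
  Stage III.1 is satisfied; the onus moves to the landlord.
Stage III.2 — burden on landlord; standard: a clear and cogent showing (weight is at least 78).
    (j): 94 − 9 = 85 ≥ 78 [met]
  The landlord carries Stage III.2; the tenant now bears the burden.
Stage III.3 — burden on tenant; standard: the preponderance of the evidence (weight is at least 54).
    (k): 97 − 32 = 65 ≥ 54 [met]
    (l): 81 − 26 = 55 ≥ 54 [met]
  Stage III.3 carried; the final stage is satisfied.
With every stage satisfied, the tenant prevails on this issue.
Per-issue: Issue I → landlord; Issue II → tenant; Issue III → tenant. The tenant must prevail on at least one issue; overall, the tenant prevails.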